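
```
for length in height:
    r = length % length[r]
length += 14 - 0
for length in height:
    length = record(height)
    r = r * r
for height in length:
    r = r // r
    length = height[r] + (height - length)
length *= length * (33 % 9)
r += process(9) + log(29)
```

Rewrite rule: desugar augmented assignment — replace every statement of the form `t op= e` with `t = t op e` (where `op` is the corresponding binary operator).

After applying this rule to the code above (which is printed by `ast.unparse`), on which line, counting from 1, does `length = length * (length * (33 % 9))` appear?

Transformed code:
for length in height:
    r = length % length[r]
length = length + (14 - 0)
for length in height:
    length = record(height)
    r = r * r
for height in length:
    r = r // r
    length = height[r] + (height - length)
length = length * (length * (33 % 9))
r = r + (process(9) + log(29))

10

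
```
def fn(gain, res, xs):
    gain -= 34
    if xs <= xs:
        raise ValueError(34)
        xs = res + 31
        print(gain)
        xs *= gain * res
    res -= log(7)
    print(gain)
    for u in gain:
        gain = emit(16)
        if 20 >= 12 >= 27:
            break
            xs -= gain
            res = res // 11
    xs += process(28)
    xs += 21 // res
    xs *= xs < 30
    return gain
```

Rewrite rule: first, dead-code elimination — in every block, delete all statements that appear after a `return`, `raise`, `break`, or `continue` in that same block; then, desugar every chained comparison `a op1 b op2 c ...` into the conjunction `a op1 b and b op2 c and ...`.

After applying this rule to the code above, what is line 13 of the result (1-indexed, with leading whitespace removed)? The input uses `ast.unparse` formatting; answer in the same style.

xs *= xs < 30

Transformed code:
def fn(gain, res, xs):
    gain -= 34
    if xs <= xs:
        raise ValueError(34)
    res -= log(7)
    print(gain)
    for u in gain:
        gain = emit(16)
        if 20 >= 12 and 12 >= 27:
            break
    xs += process(28)
    xs += 21 // res
    xs *= xs < 30
    return gain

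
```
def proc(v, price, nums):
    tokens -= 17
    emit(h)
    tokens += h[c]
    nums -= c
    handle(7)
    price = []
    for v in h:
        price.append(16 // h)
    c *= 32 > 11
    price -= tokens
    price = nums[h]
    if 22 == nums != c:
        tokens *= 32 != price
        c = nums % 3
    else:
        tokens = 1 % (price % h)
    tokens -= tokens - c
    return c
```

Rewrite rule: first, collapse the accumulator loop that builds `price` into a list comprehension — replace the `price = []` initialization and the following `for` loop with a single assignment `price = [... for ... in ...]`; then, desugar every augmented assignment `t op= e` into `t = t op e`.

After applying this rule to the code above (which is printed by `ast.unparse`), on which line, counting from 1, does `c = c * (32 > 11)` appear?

8

Transformed code:
def proc(v, price, nums):
    tokens = tokens - 17
    emit(h)
    tokens = tokens + h[c]
    nums = nums - c
    handle(7)
    price = [16 // h for v in h]
    c = c * (32 > 11)
    price = price - tokens
    price = nums[h]
    if 22 == nums != c:
        tokens = tokens * (32 != price)
        c = nums % 3
    else:
        tokens = 1 % (price % h)
    tokens = tokens - (tokens - c)
    return c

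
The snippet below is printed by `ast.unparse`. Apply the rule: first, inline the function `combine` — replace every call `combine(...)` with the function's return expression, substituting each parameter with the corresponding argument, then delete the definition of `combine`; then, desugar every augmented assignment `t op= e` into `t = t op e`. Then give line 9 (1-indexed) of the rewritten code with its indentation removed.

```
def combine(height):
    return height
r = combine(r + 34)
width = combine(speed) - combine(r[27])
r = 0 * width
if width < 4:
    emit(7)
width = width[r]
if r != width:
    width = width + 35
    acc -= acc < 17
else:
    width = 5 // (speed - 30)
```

Transformed code:
r = r + 34
width = speed - r[27]
r = 0 * width
if width < 4:
    emit(7)
width = width[r]
if r != width:
    width = width + 35
    acc = acc - (acc < 17)
else:
    width = 5 // (speed - 30)

acc = acc - (acc < 17)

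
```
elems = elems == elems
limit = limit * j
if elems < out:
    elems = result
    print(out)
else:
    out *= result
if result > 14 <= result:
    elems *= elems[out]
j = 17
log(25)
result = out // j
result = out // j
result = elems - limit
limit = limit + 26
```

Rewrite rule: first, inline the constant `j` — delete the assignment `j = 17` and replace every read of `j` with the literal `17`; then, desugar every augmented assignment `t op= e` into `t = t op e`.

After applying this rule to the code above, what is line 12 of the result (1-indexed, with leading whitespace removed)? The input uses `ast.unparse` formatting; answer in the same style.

result = out // 17

Transformed code:
elems = elems == elems
limit = limit * 17
if elems < out:
    elems = result
    print(out)
else:
    out = out * result
if result > 14 <= result:
    elems = elems * elems[out]
log(25)
result = out // 17
result = out // 17
result = elems - limit
limit = limit + 26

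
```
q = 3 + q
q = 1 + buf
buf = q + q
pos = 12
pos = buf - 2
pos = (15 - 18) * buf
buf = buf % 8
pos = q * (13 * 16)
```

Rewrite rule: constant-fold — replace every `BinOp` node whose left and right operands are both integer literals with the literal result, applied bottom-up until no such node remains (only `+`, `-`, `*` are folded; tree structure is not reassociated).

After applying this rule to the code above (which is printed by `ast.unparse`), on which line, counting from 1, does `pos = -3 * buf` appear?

Transformed code:
q = 3 + q
q = 1 + buf
buf = q + q
pos = 12
pos = buf - 2
pos = -3 * buf
buf = buf % 8
pos = q * 208

6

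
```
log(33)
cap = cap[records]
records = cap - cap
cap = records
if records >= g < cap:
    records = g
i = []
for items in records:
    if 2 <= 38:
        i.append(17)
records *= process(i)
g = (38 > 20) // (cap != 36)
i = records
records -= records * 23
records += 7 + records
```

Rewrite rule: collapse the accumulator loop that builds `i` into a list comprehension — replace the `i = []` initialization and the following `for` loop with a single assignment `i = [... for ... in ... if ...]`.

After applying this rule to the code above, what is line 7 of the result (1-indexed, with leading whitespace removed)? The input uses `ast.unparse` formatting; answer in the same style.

Transformed code:
log(33)
cap = cap[records]
records = cap - cap
cap = records
if records >= g < cap:
    records = g
i = [17 for items in records if 2 <= 38]
records *= process(i)
g = (38 > 20) // (cap != 36)
i = records
records -= records * 23
records += 7 + records

i = [17 for items in records if 2 <= 38]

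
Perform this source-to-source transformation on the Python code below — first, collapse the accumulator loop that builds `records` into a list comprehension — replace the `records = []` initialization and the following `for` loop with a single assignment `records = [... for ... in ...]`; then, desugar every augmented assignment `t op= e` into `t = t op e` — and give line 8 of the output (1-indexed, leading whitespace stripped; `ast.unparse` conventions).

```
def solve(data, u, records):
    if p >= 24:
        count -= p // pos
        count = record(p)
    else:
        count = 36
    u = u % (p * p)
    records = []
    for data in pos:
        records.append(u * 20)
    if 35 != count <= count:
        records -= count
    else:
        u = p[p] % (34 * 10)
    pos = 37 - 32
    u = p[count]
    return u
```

records = [u * 20 for data in pos]

Transformed code:
def solve(data, u, records):
    if p >= 24:
        count = count - p // pos
        count = record(p)
    else:
        count = 36
    u = u % (p * p)
    records = [u * 20 for data in pos]
    if 35 != count <= count:
        records = records - count
    else:
        u = p[p] % (34 * 10)
    pos = 37 - 32
    u = p[count]
    return u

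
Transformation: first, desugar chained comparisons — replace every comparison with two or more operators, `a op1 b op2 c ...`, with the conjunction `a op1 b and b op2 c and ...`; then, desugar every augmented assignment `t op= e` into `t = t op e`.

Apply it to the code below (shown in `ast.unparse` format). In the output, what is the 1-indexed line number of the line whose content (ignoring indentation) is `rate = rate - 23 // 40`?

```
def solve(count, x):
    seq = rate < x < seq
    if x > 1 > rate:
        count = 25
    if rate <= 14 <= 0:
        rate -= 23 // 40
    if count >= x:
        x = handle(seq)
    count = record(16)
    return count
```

6

Transformed code:
def solve(count, x):
    seq = rate < x and x < seq
    if x > 1 and 1 > rate:
        count = 25
    if rate <= 14 and 14 <= 0:
        rate = rate - 23 // 40
    if count >= x:
        x = handle(seq)
    count = record(16)
    return count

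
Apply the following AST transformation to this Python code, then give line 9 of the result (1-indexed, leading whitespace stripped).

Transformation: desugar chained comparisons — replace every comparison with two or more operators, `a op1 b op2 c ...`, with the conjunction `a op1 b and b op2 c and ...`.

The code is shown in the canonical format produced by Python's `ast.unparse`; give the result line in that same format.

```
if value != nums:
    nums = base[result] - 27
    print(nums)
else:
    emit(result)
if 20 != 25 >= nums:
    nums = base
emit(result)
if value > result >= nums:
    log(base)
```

Transformed code:
if value != nums:
    nums = base[result] - 27
    print(nums)
else:
    emit(result)
if 20 != 25 and 25 >= nums:
    nums = base
emit(result)
if value > result and result >= nums:
    log(base)

if value > result and result >= nums:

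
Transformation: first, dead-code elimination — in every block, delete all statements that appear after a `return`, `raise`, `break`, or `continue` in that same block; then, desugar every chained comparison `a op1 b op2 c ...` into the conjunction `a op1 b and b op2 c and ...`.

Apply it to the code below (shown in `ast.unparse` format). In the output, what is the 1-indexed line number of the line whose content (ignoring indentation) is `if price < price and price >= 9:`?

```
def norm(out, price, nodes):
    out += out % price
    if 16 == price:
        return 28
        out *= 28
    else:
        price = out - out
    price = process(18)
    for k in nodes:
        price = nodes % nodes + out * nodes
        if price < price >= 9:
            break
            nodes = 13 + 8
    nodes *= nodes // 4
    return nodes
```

Transformed code:
def norm(out, price, nodes):
    out += out % price
    if 16 == price:
        return 28
    else:
        price = out - out
    price = process(18)
    for k in nodes:
        price = nodes % nodes + out * nodes
        if price < price and price >= 9:
            break
    nodes *= nodes // 4
    return nodes

10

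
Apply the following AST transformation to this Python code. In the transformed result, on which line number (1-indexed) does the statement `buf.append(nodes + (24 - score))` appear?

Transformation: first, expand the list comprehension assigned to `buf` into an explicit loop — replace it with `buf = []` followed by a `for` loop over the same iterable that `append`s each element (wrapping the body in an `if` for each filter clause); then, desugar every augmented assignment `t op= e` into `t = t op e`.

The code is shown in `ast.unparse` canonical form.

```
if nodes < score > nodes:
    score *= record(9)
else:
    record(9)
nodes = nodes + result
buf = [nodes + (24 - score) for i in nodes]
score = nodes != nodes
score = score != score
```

8

Transformed code:
if nodes < score > nodes:
    score = score * record(9)
else:
    record(9)
nodes = nodes + result
buf = []
for i in nodes:
    buf.append(nodes + (24 - score))
score = nodes != nodes
score = score != score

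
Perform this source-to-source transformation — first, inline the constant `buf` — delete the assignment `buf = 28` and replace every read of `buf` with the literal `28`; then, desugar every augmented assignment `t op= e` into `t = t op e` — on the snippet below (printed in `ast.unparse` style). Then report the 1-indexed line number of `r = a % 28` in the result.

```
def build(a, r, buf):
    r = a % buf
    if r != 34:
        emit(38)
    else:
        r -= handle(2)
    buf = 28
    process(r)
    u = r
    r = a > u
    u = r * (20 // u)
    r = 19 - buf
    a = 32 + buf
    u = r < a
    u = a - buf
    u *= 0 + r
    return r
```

Transformed code:
def build(a, r, buf):
    r = a % 28
    if r != 34:
        emit(38)
    else:
        r = r - handle(2)
    process(r)
    u = r
    r = a > u
    u = r * (20 // u)
    r = 19 - 28
    a = 32 + 28
    u = r < a
    u = a - 28
    u = u * (0 + r)
    return r

2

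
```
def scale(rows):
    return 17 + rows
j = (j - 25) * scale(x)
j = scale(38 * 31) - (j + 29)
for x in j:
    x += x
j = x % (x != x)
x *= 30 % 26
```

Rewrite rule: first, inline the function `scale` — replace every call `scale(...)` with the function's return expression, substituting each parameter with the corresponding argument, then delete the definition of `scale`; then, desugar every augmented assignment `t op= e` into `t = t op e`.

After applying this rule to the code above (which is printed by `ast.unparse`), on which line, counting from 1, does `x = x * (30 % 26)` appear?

Transformed code:
j = (j - 25) * (17 + x)
j = 17 + 38 * 31 - (j + 29)
for x in j:
    x = x + x
j = x % (x != x)
x = x * (30 % 26)

6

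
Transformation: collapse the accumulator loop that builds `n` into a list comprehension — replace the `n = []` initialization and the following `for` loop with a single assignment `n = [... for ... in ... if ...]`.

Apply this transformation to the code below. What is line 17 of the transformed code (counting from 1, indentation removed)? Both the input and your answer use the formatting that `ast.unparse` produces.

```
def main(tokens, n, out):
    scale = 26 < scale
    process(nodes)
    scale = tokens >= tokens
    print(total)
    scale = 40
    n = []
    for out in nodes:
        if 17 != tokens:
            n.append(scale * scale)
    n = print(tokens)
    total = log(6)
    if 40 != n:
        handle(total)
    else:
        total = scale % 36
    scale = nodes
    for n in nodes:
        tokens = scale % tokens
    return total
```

Transformed code:
def main(tokens, n, out):
    scale = 26 < scale
    process(nodes)
    scale = tokens >= tokens
    print(total)
    scale = 40
    n = [scale * scale for out in nodes if 17 != tokens]
    n = print(tokens)
    total = log(6)
    if 40 != n:
        handle(total)
    else:
        total = scale % 36
    scale = nodes
    for n in nodes:
        tokens = scale % tokens
    return total

return total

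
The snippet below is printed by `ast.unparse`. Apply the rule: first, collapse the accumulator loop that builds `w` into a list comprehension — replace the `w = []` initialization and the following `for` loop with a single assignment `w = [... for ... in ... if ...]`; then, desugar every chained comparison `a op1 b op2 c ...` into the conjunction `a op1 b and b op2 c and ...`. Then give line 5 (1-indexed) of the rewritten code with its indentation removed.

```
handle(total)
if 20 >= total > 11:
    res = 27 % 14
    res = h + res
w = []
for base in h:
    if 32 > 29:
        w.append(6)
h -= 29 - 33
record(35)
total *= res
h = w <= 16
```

Transformed code:
handle(total)
if 20 >= total and total > 11:
    res = 27 % 14
    res = h + res
w = [6 for base in h if 32 > 29]
h -= 29 - 33
record(35)
total *= res
h = w <= 16

w = [6 for base in h if 32 > 29]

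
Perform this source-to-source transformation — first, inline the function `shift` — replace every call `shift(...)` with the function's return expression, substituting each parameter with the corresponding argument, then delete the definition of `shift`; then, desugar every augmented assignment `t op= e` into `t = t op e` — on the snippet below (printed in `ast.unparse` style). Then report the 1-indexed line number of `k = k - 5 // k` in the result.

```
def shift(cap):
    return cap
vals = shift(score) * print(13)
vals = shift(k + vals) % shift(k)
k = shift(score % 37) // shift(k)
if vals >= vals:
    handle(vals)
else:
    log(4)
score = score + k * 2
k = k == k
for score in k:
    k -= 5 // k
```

11

Transformed code:
vals = score * print(13)
vals = (k + vals) % k
k = score % 37 // k
if vals >= vals:
    handle(vals)
else:
    log(4)
score = score + k * 2
k = k == k
for score in k:
    k = k - 5 // k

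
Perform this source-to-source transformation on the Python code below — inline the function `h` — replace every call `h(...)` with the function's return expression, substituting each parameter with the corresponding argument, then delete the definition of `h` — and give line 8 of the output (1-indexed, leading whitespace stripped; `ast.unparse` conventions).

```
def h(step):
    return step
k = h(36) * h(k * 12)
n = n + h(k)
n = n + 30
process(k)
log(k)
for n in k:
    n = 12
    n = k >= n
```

Transformed code:
k = 36 * (k * 12)
n = n + k
n = n + 30
process(k)
log(k)
for n in k:
    n = 12
    n = k >= n

n = k >= n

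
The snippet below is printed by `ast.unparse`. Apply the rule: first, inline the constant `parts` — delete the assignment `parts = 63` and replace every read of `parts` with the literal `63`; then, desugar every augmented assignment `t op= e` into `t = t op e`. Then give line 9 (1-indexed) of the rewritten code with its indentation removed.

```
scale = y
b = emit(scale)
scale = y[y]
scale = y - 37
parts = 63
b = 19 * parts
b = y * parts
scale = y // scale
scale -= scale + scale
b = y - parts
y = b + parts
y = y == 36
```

b = y - 63

Transformed code:
scale = y
b = emit(scale)
scale = y[y]
scale = y - 37
b = 19 * 63
b = y * 63
scale = y // scale
scale = scale - (scale + scale)
b = y - 63
y = b + 63
y = y == 36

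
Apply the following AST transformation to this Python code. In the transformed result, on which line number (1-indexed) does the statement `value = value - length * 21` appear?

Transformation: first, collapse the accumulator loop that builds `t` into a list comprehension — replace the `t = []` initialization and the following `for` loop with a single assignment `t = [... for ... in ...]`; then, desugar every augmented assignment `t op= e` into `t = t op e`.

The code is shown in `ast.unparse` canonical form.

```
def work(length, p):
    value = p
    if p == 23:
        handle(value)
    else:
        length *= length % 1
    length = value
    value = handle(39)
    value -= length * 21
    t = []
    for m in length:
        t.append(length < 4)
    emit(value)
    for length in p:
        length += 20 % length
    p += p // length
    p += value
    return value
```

9

Transformed code:
def work(length, p):
    value = p
    if p == 23:
        handle(value)
    else:
        length = length * (length % 1)
    length = value
    value = handle(39)
    value = value - length * 21
    t = [length < 4 for m in length]
    emit(value)
    for length in p:
        length = length + 20 % length
    p = p + p // length
    p = p + value
    return value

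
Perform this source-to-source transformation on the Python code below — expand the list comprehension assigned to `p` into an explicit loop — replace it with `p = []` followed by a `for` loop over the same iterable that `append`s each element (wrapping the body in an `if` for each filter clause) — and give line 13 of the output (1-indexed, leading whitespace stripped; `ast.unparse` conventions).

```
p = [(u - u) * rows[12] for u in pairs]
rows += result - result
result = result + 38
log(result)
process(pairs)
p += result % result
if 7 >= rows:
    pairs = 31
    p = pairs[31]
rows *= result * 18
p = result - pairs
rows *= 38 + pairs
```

Transformed code:
p = []
for u in pairs:
    p.append((u - u) * rows[12])
rows += result - result
result = result + 38
log(result)
process(pairs)
p += result % result
if 7 >= rows:
    pairs = 31
    p = pairs[31]
rows *= result * 18
p = result - pairs
rows *= 38 + pairs

p = result - pairs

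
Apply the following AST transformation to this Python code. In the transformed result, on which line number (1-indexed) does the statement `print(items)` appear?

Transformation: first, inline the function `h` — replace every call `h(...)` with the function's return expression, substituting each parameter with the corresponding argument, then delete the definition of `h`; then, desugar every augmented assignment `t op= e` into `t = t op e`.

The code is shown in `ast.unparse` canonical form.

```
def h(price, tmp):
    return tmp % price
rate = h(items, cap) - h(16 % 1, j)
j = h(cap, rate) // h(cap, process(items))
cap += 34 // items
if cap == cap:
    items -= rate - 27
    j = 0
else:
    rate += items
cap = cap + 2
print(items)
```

Transformed code:
rate = cap % items - j % (16 % 1)
j = rate % cap // (process(items) % cap)
cap = cap + 34 // items
if cap == cap:
    items = items - (rate - 27)
    j = 0
else:
    rate = rate + items
cap = cap + 2
print(items)

10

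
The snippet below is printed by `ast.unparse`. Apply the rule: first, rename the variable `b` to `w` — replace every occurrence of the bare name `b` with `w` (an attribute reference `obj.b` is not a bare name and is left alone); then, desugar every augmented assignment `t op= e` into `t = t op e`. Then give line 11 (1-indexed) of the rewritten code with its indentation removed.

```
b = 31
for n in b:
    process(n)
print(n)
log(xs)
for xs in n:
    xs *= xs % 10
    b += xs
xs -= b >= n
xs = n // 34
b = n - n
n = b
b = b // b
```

Transformed code:
w = 31
for n in w:
    process(n)
print(n)
log(xs)
for xs in n:
    xs = xs * (xs % 10)
    w = w + xs
xs = xs - (w >= n)
xs = n // 34
w = n - n
n = w
w = w // w

w = n - n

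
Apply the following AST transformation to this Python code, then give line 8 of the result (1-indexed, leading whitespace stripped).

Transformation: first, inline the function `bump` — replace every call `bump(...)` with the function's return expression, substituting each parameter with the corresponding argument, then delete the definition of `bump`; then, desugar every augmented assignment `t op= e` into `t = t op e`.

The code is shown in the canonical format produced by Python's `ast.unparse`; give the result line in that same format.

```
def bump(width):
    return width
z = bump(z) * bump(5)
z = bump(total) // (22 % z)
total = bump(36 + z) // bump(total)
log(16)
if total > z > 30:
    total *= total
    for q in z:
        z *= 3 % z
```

z = z * (3 % z)

Transformed code:
z = z * 5
z = total // (22 % z)
total = (36 + z) // total
log(16)
if total > z > 30:
    total = total * total
    for q in z:
        z = z * (3 % z)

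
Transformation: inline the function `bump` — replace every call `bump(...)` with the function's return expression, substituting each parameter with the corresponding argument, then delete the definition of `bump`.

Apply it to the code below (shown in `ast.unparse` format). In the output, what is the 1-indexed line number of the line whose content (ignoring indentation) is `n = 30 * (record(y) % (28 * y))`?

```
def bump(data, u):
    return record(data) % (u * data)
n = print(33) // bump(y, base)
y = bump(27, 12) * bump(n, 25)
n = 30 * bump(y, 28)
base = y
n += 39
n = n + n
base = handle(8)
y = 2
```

Transformed code:
n = print(33) // (record(y) % (base * y))
y = record(27) % (12 * 27) * (record(n) % (25 * n))
n = 30 * (record(y) % (28 * y))
base = y
n += 39
n = n + n
base = handle(8)
y = 2

3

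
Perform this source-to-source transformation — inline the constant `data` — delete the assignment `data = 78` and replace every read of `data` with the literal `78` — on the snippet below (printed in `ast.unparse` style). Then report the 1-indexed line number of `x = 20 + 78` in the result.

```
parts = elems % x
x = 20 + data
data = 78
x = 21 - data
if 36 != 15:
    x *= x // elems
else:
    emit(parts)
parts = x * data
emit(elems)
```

2

Transformed code:
parts = elems % x
x = 20 + 78
x = 21 - 78
if 36 != 15:
    x *= x // elems
else:
    emit(parts)
parts = x * 78
emit(elems)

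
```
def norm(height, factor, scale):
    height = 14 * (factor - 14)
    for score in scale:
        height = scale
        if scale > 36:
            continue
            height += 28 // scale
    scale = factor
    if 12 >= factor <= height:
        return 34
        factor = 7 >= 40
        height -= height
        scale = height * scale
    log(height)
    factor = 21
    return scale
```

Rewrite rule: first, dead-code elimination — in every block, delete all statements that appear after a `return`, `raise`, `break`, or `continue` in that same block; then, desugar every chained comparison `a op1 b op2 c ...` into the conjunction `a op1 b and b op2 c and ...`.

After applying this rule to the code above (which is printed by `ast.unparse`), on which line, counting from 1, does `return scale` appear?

12

Transformed code:
def norm(height, factor, scale):
    height = 14 * (factor - 14)
    for score in scale:
        height = scale
        if scale > 36:
            continue
    scale = factor
    if 12 >= factor and factor <= height:
        return 34
    log(height)
    factor = 21
    return scale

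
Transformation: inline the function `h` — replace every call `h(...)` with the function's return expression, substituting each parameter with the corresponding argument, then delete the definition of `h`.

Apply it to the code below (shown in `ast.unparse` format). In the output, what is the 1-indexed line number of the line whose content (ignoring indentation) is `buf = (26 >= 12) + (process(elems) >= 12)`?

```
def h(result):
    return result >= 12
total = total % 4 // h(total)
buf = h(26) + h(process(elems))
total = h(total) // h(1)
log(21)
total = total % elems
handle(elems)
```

2

Transformed code:
total = total % 4 // (total >= 12)
buf = (26 >= 12) + (process(elems) >= 12)
total = (total >= 12) // (1 >= 12)
log(21)
total = total % elems
handle(elems)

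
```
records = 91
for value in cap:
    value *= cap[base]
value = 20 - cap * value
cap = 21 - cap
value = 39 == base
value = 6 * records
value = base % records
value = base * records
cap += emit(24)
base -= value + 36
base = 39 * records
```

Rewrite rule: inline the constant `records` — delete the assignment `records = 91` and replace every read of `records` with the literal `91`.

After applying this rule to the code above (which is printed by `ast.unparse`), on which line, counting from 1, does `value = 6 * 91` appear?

Transformed code:
for value in cap:
    value *= cap[base]
value = 20 - cap * value
cap = 21 - cap
value = 39 == base
value = 6 * 91
value = base % 91
value = base * 91
cap += emit(24)
base -= value + 36
base = 39 * 91

6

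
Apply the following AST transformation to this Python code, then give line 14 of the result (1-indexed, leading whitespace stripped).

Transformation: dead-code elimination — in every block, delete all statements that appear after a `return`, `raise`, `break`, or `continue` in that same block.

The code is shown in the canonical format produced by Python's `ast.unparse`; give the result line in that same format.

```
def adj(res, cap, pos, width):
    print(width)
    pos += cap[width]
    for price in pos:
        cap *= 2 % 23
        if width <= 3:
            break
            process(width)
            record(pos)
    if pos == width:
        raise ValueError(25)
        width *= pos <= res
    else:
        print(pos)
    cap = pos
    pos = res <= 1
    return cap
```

return cap

Transformed code:
def adj(res, cap, pos, width):
    print(width)
    pos += cap[width]
    for price in pos:
        cap *= 2 % 23
        if width <= 3:
            break
    if pos == width:
        raise ValueError(25)
    else:
        print(pos)
    cap = pos
    pos = res <= 1
    return cap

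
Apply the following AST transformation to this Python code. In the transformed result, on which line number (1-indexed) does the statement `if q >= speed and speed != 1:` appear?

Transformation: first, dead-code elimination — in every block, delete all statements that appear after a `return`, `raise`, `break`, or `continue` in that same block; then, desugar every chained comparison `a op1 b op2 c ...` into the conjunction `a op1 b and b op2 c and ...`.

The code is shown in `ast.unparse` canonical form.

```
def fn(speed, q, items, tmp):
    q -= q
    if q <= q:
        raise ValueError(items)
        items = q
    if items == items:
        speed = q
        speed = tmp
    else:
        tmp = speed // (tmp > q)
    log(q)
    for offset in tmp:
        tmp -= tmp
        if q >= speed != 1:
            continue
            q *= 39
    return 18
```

13

Transformed code:
def fn(speed, q, items, tmp):
    q -= q
    if q <= q:
        raise ValueError(items)
    if items == items:
        speed = q
        speed = tmp
    else:
        tmp = speed // (tmp > q)
    log(q)
    for offset in tmp:
        tmp -= tmp
        if q >= speed and speed != 1:
            continue
    return 18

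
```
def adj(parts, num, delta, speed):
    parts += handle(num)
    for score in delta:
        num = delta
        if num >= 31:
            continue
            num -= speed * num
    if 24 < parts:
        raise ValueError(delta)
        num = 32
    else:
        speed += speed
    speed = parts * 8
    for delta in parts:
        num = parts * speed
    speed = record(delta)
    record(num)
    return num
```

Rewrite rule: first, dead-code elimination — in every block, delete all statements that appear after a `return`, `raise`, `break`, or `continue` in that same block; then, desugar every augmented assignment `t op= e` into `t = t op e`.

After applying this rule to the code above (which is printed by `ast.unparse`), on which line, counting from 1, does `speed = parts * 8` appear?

Transformed code:
def adj(parts, num, delta, speed):
    parts = parts + handle(num)
    for score in delta:
        num = delta
        if num >= 31:
            continue
    if 24 < parts:
        raise ValueError(delta)
    else:
        speed = speed + speed
    speed = parts * 8
    for delta in parts:
        num = parts * speed
    speed = record(delta)
    record(num)
    return num

11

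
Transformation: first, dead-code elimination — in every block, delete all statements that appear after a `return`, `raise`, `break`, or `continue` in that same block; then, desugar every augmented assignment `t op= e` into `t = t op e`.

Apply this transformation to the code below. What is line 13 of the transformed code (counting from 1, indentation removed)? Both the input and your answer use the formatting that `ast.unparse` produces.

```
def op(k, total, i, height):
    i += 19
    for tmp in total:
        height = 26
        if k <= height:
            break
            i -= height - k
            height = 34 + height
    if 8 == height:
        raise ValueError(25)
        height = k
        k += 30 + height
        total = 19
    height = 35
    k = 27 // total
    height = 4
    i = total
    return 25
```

return 25

Transformed code:
def op(k, total, i, height):
    i = i + 19
    for tmp in total:
        height = 26
        if k <= height:
            break
    if 8 == height:
        raise ValueError(25)
    height = 35
    k = 27 // total
    height = 4
    i = total
    return 25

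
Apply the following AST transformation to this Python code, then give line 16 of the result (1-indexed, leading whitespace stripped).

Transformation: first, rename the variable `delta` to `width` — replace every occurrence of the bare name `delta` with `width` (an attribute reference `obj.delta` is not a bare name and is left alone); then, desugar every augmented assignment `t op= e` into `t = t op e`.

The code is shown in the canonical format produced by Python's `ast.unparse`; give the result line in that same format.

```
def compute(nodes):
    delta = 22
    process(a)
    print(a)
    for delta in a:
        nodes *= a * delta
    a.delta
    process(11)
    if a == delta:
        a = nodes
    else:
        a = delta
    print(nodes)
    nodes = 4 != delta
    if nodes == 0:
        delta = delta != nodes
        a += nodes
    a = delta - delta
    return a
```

width = width != nodes

Transformed code:
def compute(nodes):
    width = 22
    process(a)
    print(a)
    for width in a:
        nodes = nodes * (a * width)
    a.delta
    process(11)
    if a == width:
        a = nodes
    else:
        a = width
    print(nodes)
    nodes = 4 != width
    if nodes == 0:
        width = width != nodes
        a = a + nodes
    a = width - width
    return a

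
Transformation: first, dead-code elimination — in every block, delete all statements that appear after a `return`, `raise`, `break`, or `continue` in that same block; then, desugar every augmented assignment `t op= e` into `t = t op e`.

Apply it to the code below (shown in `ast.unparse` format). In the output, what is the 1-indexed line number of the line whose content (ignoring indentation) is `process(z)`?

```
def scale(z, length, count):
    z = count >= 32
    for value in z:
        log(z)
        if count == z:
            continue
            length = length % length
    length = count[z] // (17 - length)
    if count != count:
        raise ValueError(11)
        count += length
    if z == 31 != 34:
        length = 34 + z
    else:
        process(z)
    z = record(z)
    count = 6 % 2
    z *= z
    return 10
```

13

Transformed code:
def scale(z, length, count):
    z = count >= 32
    for value in z:
        log(z)
        if count == z:
            continue
    length = count[z] // (17 - length)
    if count != count:
        raise ValueError(11)
    if z == 31 != 34:
        length = 34 + z
    else:
        process(z)
    z = record(z)
    count = 6 % 2
    z = z * z
    return 10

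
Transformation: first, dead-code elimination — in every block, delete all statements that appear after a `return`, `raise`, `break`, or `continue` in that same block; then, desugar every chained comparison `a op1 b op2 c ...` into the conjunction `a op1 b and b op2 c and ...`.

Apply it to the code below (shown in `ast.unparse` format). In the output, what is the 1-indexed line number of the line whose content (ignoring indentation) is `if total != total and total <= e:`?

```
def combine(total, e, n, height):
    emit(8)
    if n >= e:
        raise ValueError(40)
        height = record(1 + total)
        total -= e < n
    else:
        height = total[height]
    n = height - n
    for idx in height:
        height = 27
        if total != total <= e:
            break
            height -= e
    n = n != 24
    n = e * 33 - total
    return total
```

Transformed code:
def combine(total, e, n, height):
    emit(8)
    if n >= e:
        raise ValueError(40)
    else:
        height = total[height]
    n = height - n
    for idx in height:
        height = 27
        if total != total and total <= e:
            break
    n = n != 24
    n = e * 33 - total
    return total

10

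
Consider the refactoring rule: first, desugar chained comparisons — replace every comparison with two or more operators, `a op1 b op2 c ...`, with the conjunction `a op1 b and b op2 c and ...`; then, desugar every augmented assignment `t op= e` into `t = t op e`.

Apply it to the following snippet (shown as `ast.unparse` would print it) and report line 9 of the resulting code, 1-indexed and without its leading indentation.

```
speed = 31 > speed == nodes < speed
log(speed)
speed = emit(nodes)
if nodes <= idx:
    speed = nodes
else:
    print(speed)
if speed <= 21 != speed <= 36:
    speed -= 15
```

speed = speed - 15

Transformed code:
speed = 31 > speed and speed == nodes and (nodes < speed)
log(speed)
speed = emit(nodes)
if nodes <= idx:
    speed = nodes
else:
    print(speed)
if speed <= 21 and 21 != speed and (speed <= 36):
    speed = speed - 15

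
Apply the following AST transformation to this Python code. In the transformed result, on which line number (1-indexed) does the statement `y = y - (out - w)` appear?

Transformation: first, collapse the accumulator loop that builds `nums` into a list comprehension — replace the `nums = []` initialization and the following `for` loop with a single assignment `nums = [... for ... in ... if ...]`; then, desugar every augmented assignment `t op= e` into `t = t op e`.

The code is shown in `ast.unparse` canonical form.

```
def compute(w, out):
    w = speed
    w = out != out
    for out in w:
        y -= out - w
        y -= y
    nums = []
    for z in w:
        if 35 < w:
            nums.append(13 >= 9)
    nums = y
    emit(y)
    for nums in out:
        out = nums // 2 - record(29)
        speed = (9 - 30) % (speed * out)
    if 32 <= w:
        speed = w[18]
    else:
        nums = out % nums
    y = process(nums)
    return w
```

Transformed code:
def compute(w, out):
    w = speed
    w = out != out
    for out in w:
        y = y - (out - w)
        y = y - y
    nums = [13 >= 9 for z in w if 35 < w]
    nums = y
    emit(y)
    for nums in out:
        out = nums // 2 - record(29)
        speed = (9 - 30) % (speed * out)
    if 32 <= w:
        speed = w[18]
    else:
        nums = out % nums
    y = process(nums)
    return w

5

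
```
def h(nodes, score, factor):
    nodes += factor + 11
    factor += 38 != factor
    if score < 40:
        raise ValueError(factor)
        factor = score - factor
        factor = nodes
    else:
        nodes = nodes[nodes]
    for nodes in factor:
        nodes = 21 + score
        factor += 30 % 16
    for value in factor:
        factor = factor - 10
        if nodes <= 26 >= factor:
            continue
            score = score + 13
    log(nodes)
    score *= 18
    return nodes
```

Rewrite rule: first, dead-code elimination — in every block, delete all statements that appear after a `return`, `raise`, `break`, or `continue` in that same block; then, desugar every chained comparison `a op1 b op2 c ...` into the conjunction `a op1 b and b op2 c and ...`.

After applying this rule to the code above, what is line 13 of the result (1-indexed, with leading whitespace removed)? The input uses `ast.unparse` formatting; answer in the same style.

Transformed code:
def h(nodes, score, factor):
    nodes += factor + 11
    factor += 38 != factor
    if score < 40:
        raise ValueError(factor)
    else:
        nodes = nodes[nodes]
    for nodes in factor:
        nodes = 21 + score
        factor += 30 % 16
    for value in factor:
        factor = factor - 10
        if nodes <= 26 and 26 >= factor:
            continue
    log(nodes)
    score *= 18
    return nodes

if nodes <= 26 and 26 >= factor:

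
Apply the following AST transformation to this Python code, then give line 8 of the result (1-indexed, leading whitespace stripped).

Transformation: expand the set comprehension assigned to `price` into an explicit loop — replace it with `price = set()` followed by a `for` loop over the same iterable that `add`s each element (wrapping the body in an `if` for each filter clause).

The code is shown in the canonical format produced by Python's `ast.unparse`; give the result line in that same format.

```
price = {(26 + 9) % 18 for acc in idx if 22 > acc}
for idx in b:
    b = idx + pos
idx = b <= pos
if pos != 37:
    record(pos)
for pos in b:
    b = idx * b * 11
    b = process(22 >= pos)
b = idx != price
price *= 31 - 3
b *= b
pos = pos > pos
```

if pos != 37:

Transformed code:
price = set()
for acc in idx:
    if 22 > acc:
        price.add((26 + 9) % 18)
for idx in b:
    b = idx + pos
idx = b <= pos
if pos != 37:
    record(pos)
for pos in b:
    b = idx * b * 11
    b = process(22 >= pos)
b = idx != price
price *= 31 - 3
b *= b
pos = pos > pos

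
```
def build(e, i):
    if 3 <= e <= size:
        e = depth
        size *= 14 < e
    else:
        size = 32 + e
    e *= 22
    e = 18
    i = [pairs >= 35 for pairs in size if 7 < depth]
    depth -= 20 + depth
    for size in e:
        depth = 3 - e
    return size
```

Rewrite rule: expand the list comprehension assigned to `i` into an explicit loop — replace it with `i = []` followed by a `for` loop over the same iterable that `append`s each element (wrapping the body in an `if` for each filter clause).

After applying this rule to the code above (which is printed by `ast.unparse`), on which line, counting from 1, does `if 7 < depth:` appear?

11

Transformed code:
def build(e, i):
    if 3 <= e <= size:
        e = depth
        size *= 14 < e
    else:
        size = 32 + e
    e *= 22
    e = 18
    i = []
    for pairs in size:
        if 7 < depth:
            i.append(pairs >= 35)
    depth -= 20 + depth
    for size in e:
        depth = 3 - e
    return size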